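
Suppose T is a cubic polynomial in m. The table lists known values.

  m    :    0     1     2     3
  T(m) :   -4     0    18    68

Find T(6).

Write T(m) = am³ + bm² + cm + d; the 4 given values yield a linear system in the 4 coefficients.
Solving, T(m) = 3m³ - 2m² + 3m - 4.
Then T(6) = 590.

590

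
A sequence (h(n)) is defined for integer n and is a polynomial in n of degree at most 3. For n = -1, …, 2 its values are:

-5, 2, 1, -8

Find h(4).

-50

First differences: 7, -1, -9. Second differences: -8, -8.
Level-2 differences are constant, so h has degree 2.
Fitting a degree-2 polynomial gives h(n) = -4n² + 3n + 2.
Then h(4) = -50.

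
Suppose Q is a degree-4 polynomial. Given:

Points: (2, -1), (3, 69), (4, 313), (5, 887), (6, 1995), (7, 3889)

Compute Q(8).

6869

First differences: 70, 244, 574, 1108, 1894. Second differences: 174, 330, 534, 786. Third differences: 156, 204, 252. Fourth differences: 48, 48.
Level-4 differences are constant, so Q has degree 4.
Fitting a degree-4 polynomial gives Q(x) = 2x^4 - 2x³ - 5x² + 3x - 3.
Then Q(8) = 6869.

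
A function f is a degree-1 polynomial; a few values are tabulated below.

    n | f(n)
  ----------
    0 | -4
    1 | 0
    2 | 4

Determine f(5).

16

Write f(n) = an + b; the 3 given values yield a linear system in the 2 coefficients.
Solving, f(n) = 4n - 4.
Then f(5) = 16.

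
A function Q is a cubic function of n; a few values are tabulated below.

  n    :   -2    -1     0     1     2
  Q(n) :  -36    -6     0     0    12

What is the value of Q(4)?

144

Write Q(n) = an³ + bn² + cn + d; the 5 given values yield a linear system in the 4 coefficients.
Solving, Q(n) = 3n³ - 3n².
Then Q(4) = 144.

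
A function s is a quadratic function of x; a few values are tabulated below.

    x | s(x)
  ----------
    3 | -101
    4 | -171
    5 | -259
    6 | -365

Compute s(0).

1

First differences: -70, -88, -106. Second differences: -18, -18.
Level-2 differences are constant, so s has degree 2.
Fitting a degree-2 polynomial gives s(x) = -9x² - 7x + 1.
Then s(0) = 1.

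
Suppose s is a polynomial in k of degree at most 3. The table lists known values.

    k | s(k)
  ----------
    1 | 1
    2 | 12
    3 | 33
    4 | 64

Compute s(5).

105

Write s(k) = ak³ + bk² + ck + d; the 4 given values yield a linear system in the 4 coefficients.
Solving, the leading coefficient vanishes, and s(k) = 5k² - 4k.
Then s(5) = 105.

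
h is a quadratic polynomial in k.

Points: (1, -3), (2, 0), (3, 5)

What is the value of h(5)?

Write h(k) = ak² + bk + c; the 3 given values yield a linear system in the 3 coefficients.
Solving, h(k) = k² - 4.
Then h(5) = 21.

21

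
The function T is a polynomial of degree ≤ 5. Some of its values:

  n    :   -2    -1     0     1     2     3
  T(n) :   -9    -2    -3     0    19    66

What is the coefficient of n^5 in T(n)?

0

First differences: 7, -1, 3, 19, 47. Second differences: -8, 4, 16, 28. Third differences: 12, 12, 12.
Level-3 differences are constant, so T has degree 3.
Fitting a degree-3 polynomial gives T(n) = 2n³ + 2n² - n - 3.
The coefficient of n^5 is 0.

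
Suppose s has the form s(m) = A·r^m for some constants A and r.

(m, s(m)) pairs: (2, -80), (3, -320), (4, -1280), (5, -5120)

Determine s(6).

-20480

Consecutive ratio: -320/(-80) = 4, and -1280/(-320) = 4, so r = 4.
Then A·4^2 = -80 gives A = -5, and s(m) = -5·4^m.
s(6) = -5·4^6 = -20480.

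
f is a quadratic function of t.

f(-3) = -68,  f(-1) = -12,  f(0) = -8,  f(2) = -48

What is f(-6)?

-272

Write f(t) = at² + bt + c; the 4 given values yield a linear system in the 3 coefficients.
Solving, f(t) = -8t² - 4t - 8.
Then f(-6) = -272.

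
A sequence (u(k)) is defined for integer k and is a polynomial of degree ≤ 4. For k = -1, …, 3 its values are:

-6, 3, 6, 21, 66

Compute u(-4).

First differences: 9, 3, 15, 45. Second differences: -6, 12, 30. Third differences: 18, 18.
Level-3 differences are constant, so u has degree 3.
Fitting a degree-3 polynomial gives u(k) = 3k³ - 3k² + 3k + 3.
Then u(-4) = -249.

-249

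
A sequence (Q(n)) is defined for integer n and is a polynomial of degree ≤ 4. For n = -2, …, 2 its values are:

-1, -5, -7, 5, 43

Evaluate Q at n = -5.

First differences: -4, -2, 12, 38. Second differences: 2, 14, 26. Third differences: 12, 12.
Level-3 differences are constant, so Q has degree 3.
Fitting a degree-3 polynomial gives Q(n) = 2n³ + 7n² + 3n - 7.
Then Q(-5) = -97.

-97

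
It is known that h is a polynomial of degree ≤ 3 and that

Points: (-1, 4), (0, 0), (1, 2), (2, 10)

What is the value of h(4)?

First differences: -4, 2, 8. Second differences: 6, 6.
Level-2 differences are constant, so h has degree 2.
Fitting a degree-2 polynomial gives h(n) = 3n² - n.
Then h(4) = 44.

44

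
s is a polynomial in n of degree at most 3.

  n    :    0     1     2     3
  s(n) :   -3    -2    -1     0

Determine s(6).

3

First differences: 1, 1, 1.
Level-1 differences are constant, so s has degree 1.
Fitting a degree-1 polynomial gives s(n) = n - 3.
Then s(6) = 3.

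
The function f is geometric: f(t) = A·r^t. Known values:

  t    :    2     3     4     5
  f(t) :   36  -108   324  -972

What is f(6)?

Consecutive ratio: -108/36 = -3, and 324/(-108) = -3, so r = -3.
Then A·(-3)^2 = 36 gives A = 4, and f(t) = 4·(-3)^t.
f(6) = 4·(-3)^6 = 2916.

2916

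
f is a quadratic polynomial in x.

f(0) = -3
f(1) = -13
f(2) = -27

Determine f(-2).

Write f(x) = ax² + bx + c; the 3 given values yield a linear system in the 3 coefficients.
Solving, f(x) = -2x² - 8x - 3.
Then f(-2) = 5.

5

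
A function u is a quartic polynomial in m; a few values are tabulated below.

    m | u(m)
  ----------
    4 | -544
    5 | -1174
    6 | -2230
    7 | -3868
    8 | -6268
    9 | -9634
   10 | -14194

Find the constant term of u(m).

First differences: -630, -1056, -1638, -2400, -3366, -4560. Second differences: -426, -582, -762, -966, -1194. Third differences: -156, -180, -204, -228. Fourth differences: -24, -24, -24.
Level-4 differences are constant, so u has degree 4.
Fitting a degree-4 polynomial gives u(m) = -m^4 - 4m³ - 2m² + m - 4.
The constant term is u(0) = -4.

-4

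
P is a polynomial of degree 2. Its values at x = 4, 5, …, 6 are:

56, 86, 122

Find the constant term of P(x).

-4

Write P(x) = ax² + bx + c; the 3 given values yield a linear system in the 3 coefficients.
Solving, P(x) = 3x² + 3x - 4.
The constant term is P(0) = -4.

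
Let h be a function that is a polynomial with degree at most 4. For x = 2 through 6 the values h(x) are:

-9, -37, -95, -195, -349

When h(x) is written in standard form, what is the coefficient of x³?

-2

First differences: -28, -58, -100, -154. Second differences: -30, -42, -54. Third differences: -12, -12.
Level-3 differences are constant, so h has degree 3.
Fitting a degree-3 polynomial gives h(x) = -2x³ + 3x² - 5x + 5.
The coefficient of x³ is -2.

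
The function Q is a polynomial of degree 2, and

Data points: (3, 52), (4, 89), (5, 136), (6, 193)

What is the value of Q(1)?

8

First differences: 37, 47, 57. Second differences: 10, 10.
Level-2 differences are constant, so Q has degree 2.
Fitting a degree-2 polynomial gives Q(k) = 5k² + 2k + 1.
Then Q(1) = 8.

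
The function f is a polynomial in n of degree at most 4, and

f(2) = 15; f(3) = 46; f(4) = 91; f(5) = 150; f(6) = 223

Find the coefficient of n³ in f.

First differences: 31, 45, 59, 73. Second differences: 14, 14, 14.
Level-2 differences are constant, so f has degree 2.
Fitting a degree-2 polynomial gives f(n) = 7n² - 4n - 5.
The coefficient of n³ is 0.

0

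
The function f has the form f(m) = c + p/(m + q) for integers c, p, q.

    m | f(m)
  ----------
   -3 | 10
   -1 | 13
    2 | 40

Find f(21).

2

(f(m) − c)(m + q) = p for each data point; the three points give a linear system in c and q, then p follows.
Solving: c = 4, q = -3, p = -36, so f(m) = 4 − 36/(m − 3).
Then f(21) = 4 − 36/18 = 2.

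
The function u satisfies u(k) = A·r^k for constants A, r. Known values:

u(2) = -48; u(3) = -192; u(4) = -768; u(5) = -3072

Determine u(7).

-49152

Consecutive ratio: -192/(-48) = 4, and -768/(-192) = 4, so r = 4.
Then A·4^2 = -48 gives A = -3, and u(k) = -3·4^k.
u(7) = -3·4^7 = -49152.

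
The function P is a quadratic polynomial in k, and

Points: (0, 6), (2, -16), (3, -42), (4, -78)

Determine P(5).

-124

Write P(k) = ak² + bk + c; the 4 given values yield a linear system in the 3 coefficients.
Solving, P(k) = -5k² - k + 6.
Then P(5) = -124.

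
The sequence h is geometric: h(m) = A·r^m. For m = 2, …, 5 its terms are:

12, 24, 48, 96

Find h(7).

384

Consecutive ratio: 24/12 = 2, and 48/24 = 2, so r = 2.
Then A·2^2 = 12 gives A = 3, and h(m) = 3·2^m.
h(7) = 3·2^7 = 384.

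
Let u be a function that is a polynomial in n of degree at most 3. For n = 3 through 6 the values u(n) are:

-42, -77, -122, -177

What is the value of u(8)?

Write u(n) = an³ + bn² + cn + d; the 4 given values yield a linear system in the 4 coefficients.
Solving, the leading coefficient vanishes, and u(n) = -5n² + 3.
Then u(8) = -317.

-317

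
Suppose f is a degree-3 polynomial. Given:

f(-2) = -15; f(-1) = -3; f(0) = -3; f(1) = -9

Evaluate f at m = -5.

Write f(m) = am³ + bm² + cm + d; the 4 given values yield a linear system in the 4 coefficients.
Solving, f(m) = m³ - 3m² - 4m - 3.
Then f(-5) = -183.

-183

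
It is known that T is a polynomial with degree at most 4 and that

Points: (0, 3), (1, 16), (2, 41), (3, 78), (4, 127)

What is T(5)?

188

First differences: 13, 25, 37, 49. Second differences: 12, 12, 12.
Level-2 differences are constant, so T has degree 2.
Fitting a degree-2 polynomial gives T(k) = 6k² + 7k + 3.
Then T(5) = 188.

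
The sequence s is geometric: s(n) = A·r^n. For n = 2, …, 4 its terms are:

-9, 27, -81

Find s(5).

Consecutive ratio: 27/(-9) = -3, and -81/27 = -3, so r = -3.
Then A·(-3)^2 = -9 gives A = -1, and s(n) = -1·(-3)^n.
s(5) = -1·(-3)^5 = 243.

243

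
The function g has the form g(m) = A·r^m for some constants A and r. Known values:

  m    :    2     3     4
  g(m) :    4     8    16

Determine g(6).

64

Consecutive ratio: 8/4 = 2, and 16/8 = 2, so r = 2.
Then A·2^2 = 4 gives A = 1, and g(m) = 1·2^m.
g(6) = 1·2^6 = 64.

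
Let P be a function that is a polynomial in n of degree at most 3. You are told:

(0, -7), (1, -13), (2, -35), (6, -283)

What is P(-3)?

-85

Write P(n) = an³ + bn² + cn + d; the 4 given values yield a linear system in the 4 coefficients.
Solving, the leading coefficient vanishes, and P(n) = -8n² + 2n - 7.
Then P(-3) = -85.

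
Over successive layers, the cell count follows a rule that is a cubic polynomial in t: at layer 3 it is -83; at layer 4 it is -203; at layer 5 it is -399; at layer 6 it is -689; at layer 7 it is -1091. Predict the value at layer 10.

Write the value at t as T(t).
First differences: -120, -196, -290, -402. Second differences: -76, -94, -112. Third differences: -18, -18.
Level-3 differences are constant, so T has degree 3.
Fitting a degree-3 polynomial gives T(t) = -3t³ - 2t² + 5t + 1.
Then T(10) = -3149.

-3149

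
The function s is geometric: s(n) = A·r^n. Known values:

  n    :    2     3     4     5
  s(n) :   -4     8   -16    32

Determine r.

-2

Consecutive ratio: 8/(-4) = -2, and -16/8 = -2, so r = -2.
Then A·(-2)^2 = -4 gives A = -1, and s(n) = -1·(-2)^n.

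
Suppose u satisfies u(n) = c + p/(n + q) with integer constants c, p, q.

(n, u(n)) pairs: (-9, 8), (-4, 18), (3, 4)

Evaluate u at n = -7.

(u(n) − c)(n + q) = p for each data point; the three points give a linear system in c and q, then p follows.
Solving: c = 6, q = 3, p = -12, so u(n) = 6 − 12/(n + 3).
Then u(-7) = 6 − 12/(-4) = 9.

9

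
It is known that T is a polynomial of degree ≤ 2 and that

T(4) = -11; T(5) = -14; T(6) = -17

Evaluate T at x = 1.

Write T(x) = ax² + bx + c; the 3 given values yield a linear system in the 3 coefficients.
Solving, the leading coefficient vanishes, and T(x) = -3x + 1.
Then T(1) = -2.

-2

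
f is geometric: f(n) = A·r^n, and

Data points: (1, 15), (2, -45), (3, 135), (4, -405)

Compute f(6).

Consecutive ratio: -45/15 = -3, and 135/(-45) = -3, so r = -3.
Then A·(-3)^1 = 15 gives A = -5, and f(n) = -5·(-3)^n.
f(6) = -5·(-3)^6 = -3645.

-3645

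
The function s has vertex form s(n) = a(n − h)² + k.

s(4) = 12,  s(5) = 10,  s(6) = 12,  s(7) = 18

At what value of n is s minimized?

5

First differences -2, 2, 6; second difference 4 = 2a, so a = 2.
Expanding, the n-coefficient is −2ah = -4h; matching it to the data gives h = 5, and then k = 10.
So s(n) = 2(n − 5)² + 10.
Hence h = 5.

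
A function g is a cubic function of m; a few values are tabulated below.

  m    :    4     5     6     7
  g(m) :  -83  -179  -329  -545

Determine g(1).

1

Write g(m) = am³ + bm² + cm + d; the 4 given values yield a linear system in the 4 coefficients.
Solving, g(m) = -2m³ + 3m² - m + 1.
Then g(1) = 1.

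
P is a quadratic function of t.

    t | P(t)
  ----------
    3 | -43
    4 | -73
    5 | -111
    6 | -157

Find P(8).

Write P(t) = at² + bt + c; the 4 given values yield a linear system in the 3 coefficients.
Solving, P(t) = -4t² - 2t - 1.
Then P(8) = -273.

-273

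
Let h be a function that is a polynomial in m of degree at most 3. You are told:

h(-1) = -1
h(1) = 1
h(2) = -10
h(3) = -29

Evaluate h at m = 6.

Write h(m) = am³ + bm² + cm + d; the 4 given values yield a linear system in the 4 coefficients.
Solving, the leading coefficient vanishes, and h(m) = -4m² + m + 4.
Then h(6) = -134.

-134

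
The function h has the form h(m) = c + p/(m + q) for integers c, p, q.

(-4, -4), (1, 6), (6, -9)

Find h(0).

(h(m) − c)(m + q) = p for each data point; the three points give a linear system in c and q, then p follows.
Solving: c = -6, q = -2, p = -12, so h(m) = -6 − 12/(m − 2).
Then h(0) = -6 − 12/(-2) = 0.

0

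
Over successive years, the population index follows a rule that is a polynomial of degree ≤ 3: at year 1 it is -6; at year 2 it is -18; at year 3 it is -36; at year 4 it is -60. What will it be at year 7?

Write the value at n as f(n).
First differences: -12, -18, -24. Second differences: -6, -6.
Level-2 differences are constant, so f has degree 2.
Fitting a degree-2 polynomial gives f(n) = -3n² - 3n.
Then f(7) = -168.

-168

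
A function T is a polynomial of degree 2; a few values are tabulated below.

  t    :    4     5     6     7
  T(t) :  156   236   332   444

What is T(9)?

Write T(t) = at² + bt + c; the 4 given values yield a linear system in the 3 coefficients.
Solving, T(t) = 8t² + 8t - 4.
Then T(9) = 716.

716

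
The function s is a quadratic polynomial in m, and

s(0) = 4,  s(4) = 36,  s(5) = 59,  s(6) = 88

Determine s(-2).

Write s(m) = am² + bm + c; the 4 given values yield a linear system in the 3 coefficients.
Solving, s(m) = 3m² - 4m + 4.
Then s(-2) = 24.

24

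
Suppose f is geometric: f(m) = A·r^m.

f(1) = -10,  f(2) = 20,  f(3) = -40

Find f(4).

Consecutive ratio: 20/(-10) = -2, and -40/20 = -2, so r = -2.
Then A·(-2)^1 = -10 gives A = 5, and f(m) = 5·(-2)^m.
f(4) = 5·(-2)^4 = 80.

80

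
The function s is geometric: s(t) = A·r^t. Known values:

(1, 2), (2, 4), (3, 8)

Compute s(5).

Consecutive ratio: 4/2 = 2, and 8/4 = 2, so r = 2.
Then A·2^1 = 2 gives A = 1, and s(t) = 1·2^t.
s(5) = 1·2^5 = 32.

32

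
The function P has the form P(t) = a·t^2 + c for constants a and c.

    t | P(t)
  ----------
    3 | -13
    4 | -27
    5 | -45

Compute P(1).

From P(3) = -13 and P(4) = -27: 9a + c = -13 and 16a + c = -27.
Subtracting: 7a = -14, so a = -2; then c = -13 − (-2)·9 = 5.
So P(t) = -2t² + 5, and P(1) = 3.

3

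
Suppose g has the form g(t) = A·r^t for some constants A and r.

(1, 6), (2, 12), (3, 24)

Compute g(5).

Consecutive ratio: 12/6 = 2, and 24/12 = 2, so r = 2.
Then A·2^1 = 6 gives A = 3, and g(t) = 3·2^t.
g(5) = 3·2^5 = 96.

96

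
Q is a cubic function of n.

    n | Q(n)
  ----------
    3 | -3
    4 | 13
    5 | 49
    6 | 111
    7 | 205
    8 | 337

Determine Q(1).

1

First differences: 16, 36, 62, 94, 132. Second differences: 20, 26, 32, 38. Third differences: 6, 6, 6.
Level-3 differences are constant, so Q has degree 3.
Fitting a degree-3 polynomial gives Q(n) = n³ - 2n² - 7n + 9.
Then Q(1) = 1.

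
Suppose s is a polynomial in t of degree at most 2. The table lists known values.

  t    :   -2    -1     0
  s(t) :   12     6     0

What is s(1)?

First differences: -6, -6.
Level-1 differences are constant, so s has degree 1.
Fitting a degree-1 polynomial gives s(t) = -6t.
Then s(1) = -6.

-6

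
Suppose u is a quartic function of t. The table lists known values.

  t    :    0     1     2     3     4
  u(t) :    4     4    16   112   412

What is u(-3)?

76

Write u(t) = at^4 + bt³ + ct² + dt + e; the 5 given values yield a linear system in the 5 coefficients.
Solving, u(t) = 2t^4 - 8t² + 6t + 4.
Then u(-3) = 76.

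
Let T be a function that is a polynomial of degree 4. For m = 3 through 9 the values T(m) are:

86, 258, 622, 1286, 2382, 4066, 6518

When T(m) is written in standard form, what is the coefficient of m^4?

First differences: 172, 364, 664, 1096, 1684, 2452. Second differences: 192, 300, 432, 588, 768. Third differences: 108, 132, 156, 180. Fourth differences: 24, 24, 24.
Level-4 differences are constant, so T has degree 4.
Fitting a degree-4 polynomial gives T(m) = m^4 - m² + 4m + 2.
The coefficient of m^4 is 1.

1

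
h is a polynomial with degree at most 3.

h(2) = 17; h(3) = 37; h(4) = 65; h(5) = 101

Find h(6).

First differences: 20, 28, 36. Second differences: 8, 8.
Level-2 differences are constant, so h has degree 2.
Extending the table by one column gives the next first difference 44, so h(6) = 101 + 44 = 145.

145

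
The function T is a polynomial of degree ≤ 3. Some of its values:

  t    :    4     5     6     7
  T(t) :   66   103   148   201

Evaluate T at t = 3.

37

Write T(t) = at³ + bt² + ct + d; the 4 given values yield a linear system in the 4 coefficients.
Solving, the leading coefficient vanishes, and T(t) = 4t² + t - 2.
Then T(3) = 37.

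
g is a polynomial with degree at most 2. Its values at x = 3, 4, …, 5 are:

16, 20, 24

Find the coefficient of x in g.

4

First differences: 4, 4.
Level-1 differences are constant, so g has degree 1.
Fitting a degree-1 polynomial gives g(x) = 4x + 4.
The coefficient of x is 4.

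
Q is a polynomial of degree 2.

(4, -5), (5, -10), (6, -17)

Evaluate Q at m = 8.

Write Q(m) = am² + bm + c; the 3 given values yield a linear system in the 3 coefficients.
Solving, Q(m) = -m² + 4m - 5.
Then Q(8) = -37.

-37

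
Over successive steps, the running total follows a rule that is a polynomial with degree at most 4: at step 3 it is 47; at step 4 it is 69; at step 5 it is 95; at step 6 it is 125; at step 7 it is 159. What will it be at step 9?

239

Write the value at k as f(k).
First differences: 22, 26, 30, 34. Second differences: 4, 4, 4.
Level-2 differences are constant, so f has degree 2.
Fitting a degree-2 polynomial gives f(k) = 2k² + 8k + 5.
Then f(9) = 239.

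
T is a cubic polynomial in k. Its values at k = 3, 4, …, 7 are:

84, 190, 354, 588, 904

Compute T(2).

24

First differences: 106, 164, 234, 316. Second differences: 58, 70, 82. Third differences: 12, 12.
Level-3 differences are constant, so T has degree 3.
Fitting a degree-3 polynomial gives T(k) = 2k³ + 5k² - 3k - 6.
Then T(2) = 24.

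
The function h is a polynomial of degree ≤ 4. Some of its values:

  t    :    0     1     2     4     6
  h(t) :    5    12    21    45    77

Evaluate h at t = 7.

96

Write h(t) = at^4 + bt³ + ct² + dt + e; the 5 given values yield a linear system in the 5 coefficients.
Solving, the top 2 coefficients vanish, and h(t) = t² + 6t + 5.
Then h(7) = 96.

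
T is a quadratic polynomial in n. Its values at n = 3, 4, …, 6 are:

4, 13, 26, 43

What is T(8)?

First differences: 9, 13, 17. Second differences: 4, 4.
Level-2 differences are constant, so T has degree 2.
Fitting a degree-2 polynomial gives T(n) = 2n² - 5n + 1.
Then T(8) = 89.

89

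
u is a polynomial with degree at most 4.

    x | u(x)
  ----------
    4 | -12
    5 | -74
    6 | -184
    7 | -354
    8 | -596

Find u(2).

First differences: -62, -110, -170, -242. Second differences: -48, -60, -72. Third differences: -12, -12.
Level-3 differences are constant, so u has degree 3.
Fitting a degree-3 polynomial gives u(x) = -2x³ + 6x² + 6x - 4.
Then u(2) = 16.

16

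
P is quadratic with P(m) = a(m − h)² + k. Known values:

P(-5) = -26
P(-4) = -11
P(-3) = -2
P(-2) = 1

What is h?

First differences 15, 9, 3; second difference -6 = 2a, so a = -3.
Expanding, the m-coefficient is −2ah = 6h; matching it to the data gives h = -2, and then k = 1.
So P(m) = -3(m + 2)² + 1.
Hence h = -2.

-2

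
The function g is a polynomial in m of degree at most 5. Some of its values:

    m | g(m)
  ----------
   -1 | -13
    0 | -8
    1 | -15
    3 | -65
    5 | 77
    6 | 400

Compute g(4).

-48

Write g(m) = am^5 + bm^4 + cm³ + dm² + em + p; the 6 given values yield a linear system in the 6 coefficients.
Solving, the leading coefficient vanishes, and g(m) = m^4 - 3m³ - 7m² + 2m - 8.
Then g(4) = -48.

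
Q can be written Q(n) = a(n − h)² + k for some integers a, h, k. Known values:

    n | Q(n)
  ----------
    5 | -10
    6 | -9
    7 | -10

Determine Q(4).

-13

First differences 1, -1; second difference -2 = 2a, so a = -1.
Expanding, the n-coefficient is −2ah = 2h; matching it to the data gives h = 6, and then k = -9.
So Q(n) = -1(n − 6)² − 9.
Q(4) = -1·(-2)² − 9 = -13.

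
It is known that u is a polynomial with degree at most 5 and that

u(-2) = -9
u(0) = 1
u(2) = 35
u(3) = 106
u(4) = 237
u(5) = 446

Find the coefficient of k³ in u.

3

Write u(k) = ak^5 + bk^4 + ck³ + dk² + ek + p; the 6 given values yield a linear system in the 6 coefficients.
Solving, the top 2 coefficients vanish, and u(k) = 3k³ + 3k² - k + 1.
The coefficient of k³ is 3.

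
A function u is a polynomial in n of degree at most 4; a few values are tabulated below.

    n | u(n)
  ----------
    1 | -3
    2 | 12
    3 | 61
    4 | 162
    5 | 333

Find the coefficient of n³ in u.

3

Write u(n) = an^4 + bn³ + cn² + dn + e; the 5 given values yield a linear system in the 5 coefficients.
Solving, the leading coefficient vanishes, and u(n) = 3n³ - n² - 3n - 2.
The coefficient of n³ is 3.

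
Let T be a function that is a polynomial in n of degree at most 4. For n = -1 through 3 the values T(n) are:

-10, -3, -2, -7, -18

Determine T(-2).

-23

Write T(n) = an^4 + bn³ + cn² + dn + e; the 5 given values yield a linear system in the 5 coefficients.
Solving, the top 2 coefficients vanish, and T(n) = -3n² + 4n - 3.
Then T(-2) = -23.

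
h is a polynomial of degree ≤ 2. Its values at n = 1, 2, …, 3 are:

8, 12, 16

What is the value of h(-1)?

Write h(n) = an² + bn + c; the 3 given values yield a linear system in the 3 coefficients.
Solving, the leading coefficient vanishes, and h(n) = 4n + 4.
Then h(-1) = 0.

0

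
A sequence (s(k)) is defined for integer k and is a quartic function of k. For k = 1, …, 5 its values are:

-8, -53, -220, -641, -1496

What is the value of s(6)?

Write s(k) = ak^4 + bk³ + ck² + dk + e; the 5 given values yield a linear system in the 5 coefficients.
Solving, s(k) = -2k^4 - 2k³ + k² - 4k - 1.
Then s(6) = -3013.

-3013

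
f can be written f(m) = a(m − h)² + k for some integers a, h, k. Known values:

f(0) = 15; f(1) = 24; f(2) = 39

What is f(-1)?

12

First differences 9, 15; second difference 6 = 2a, so a = 3.
Expanding, the m-coefficient is −2ah = -6h; matching it to the data gives h = -1, and then k = 12.
So f(m) = 3(m + 1)² + 12.
f(-1) = 3·0² + 12 = 12.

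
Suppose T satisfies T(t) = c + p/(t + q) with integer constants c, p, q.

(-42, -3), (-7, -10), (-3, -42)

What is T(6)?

3

(T(t) − c)(t + q) = p for each data point; the three points give a linear system in c and q, then p follows.
Solving: c = -2, q = 2, p = 40, so T(t) = -2 + 40/(t + 2).
Then T(6) = -2 + 40/8 = 3.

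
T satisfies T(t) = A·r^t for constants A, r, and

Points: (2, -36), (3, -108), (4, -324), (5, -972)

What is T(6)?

-2916

Consecutive ratio: -108/(-36) = 3, and -324/(-108) = 3, so r = 3.
Then A·3^2 = -36 gives A = -4, and T(t) = -4·3^t.
T(6) = -4·3^6 = -2916.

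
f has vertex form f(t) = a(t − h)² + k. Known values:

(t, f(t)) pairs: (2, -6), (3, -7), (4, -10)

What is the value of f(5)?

-15

First differences -1, -3; second difference -2 = 2a, so a = -1.
Expanding, the t-coefficient is −2ah = 2h; matching it to the data gives h = 2, and then k = -6.
So f(t) = -1(t − 2)² − 6.
f(5) = -1·3² − 6 = -15.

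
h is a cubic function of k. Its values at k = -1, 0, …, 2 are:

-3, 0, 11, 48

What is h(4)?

272

Write h(k) = ak³ + bk² + ck + d; the 4 given values yield a linear system in the 4 coefficients.
Solving, h(k) = 3k³ + 4k² + 4k.
Then h(4) = 272.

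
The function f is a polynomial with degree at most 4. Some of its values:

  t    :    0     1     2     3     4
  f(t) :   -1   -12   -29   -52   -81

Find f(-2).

Write f(t) = at^4 + bt³ + ct² + dt + e; the 5 given values yield a linear system in the 5 coefficients.
Solving, the top 2 coefficients vanish, and f(t) = -3t² - 8t - 1.
Then f(-2) = 3.

3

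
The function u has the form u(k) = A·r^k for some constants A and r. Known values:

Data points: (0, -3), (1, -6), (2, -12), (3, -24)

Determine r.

2

Consecutive ratio: -6/(-3) = 2, and -12/(-6) = 2, so r = 2.
Then A·2^0 = -3 gives A = -3, and u(k) = -3·2^k.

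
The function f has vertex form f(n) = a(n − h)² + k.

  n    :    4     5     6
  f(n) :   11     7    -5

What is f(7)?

-25

First differences -4, -12; second difference -8 = 2a, so a = -4.
Expanding, the n-coefficient is −2ah = 8h; matching it to the data gives h = 4, and then k = 11.
So f(n) = -4(n − 4)² + 11.
f(7) = -4·3² + 11 = -25.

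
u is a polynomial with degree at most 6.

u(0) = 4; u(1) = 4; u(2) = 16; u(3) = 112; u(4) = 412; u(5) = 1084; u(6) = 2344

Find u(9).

Write u(t) = at^6 + bt^5 + ct^4 + dt³ + et² + pt + q; the 7 given values yield a linear system in the 7 coefficients.
Solving, the top 2 coefficients vanish, and u(t) = 2t^4 - 8t² + 6t + 4.
Then u(9) = 12532.

12532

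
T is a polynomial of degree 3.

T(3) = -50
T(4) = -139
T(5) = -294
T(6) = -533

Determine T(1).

Write T(t) = at³ + bt² + ct + d; the 4 given values yield a linear system in the 4 coefficients.
Solving, T(t) = -3t³ + 3t² + t + 1.
Then T(1) = 2.

2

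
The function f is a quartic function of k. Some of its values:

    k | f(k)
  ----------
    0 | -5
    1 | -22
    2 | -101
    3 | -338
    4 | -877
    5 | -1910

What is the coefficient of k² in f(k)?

First differences: -17, -79, -237, -539, -1033. Second differences: -62, -158, -302, -494. Third differences: -96, -144, -192. Fourth differences: -48, -48.
Level-4 differences are constant, so f has degree 4.
Fitting a degree-4 polynomial gives f(k) = -2k^4 - 4k³ - 5k² - 6k - 5.
The coefficient of k² is -5.

-5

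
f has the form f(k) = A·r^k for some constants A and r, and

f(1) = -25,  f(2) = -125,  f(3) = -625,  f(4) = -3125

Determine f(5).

-15625

Consecutive ratio: -125/(-25) = 5, and -625/(-125) = 5, so r = 5.
Then A·5^1 = -25 gives A = -5, and f(k) = -5·5^k.
f(5) = -5·5^5 = -15625.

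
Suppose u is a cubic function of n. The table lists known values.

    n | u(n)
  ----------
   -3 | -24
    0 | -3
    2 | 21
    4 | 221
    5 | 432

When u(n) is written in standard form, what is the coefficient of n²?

4

Write u(n) = an³ + bn² + cn + d; the 5 given values yield a linear system in the 4 coefficients.
Solving, u(n) = 3n³ + 4n² - 8n - 3.
The coefficient of n² is 4.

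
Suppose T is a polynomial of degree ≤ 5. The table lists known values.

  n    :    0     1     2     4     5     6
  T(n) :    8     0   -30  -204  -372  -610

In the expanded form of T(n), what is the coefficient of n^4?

0

Write T(n) = an^5 + bn^4 + cn³ + dn² + en + p; the 6 given values yield a linear system in the 6 coefficients.
Solving, the top 2 coefficients vanish, and T(n) = -2n³ - 5n² - n + 8.
The coefficient of n^4 is 0.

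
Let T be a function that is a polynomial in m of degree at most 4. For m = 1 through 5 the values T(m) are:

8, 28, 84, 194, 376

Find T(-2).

First differences: 20, 56, 110, 182. Second differences: 36, 54, 72. Third differences: 18, 18.
Level-3 differences are constant, so T has degree 3.
Fitting a degree-3 polynomial gives T(m) = 3m³ - m + 6.
Then T(-2) = -16.

-16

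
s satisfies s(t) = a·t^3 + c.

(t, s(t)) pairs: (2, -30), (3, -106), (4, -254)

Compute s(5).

From s(2) = -30 and s(3) = -106: 8a + c = -30 and 27a + c = -106.
Subtracting: 19a = -76, so a = -4; then c = -30 − (-4)·8 = 2.
So s(t) = -4t³ + 2, and s(5) = -498.

-498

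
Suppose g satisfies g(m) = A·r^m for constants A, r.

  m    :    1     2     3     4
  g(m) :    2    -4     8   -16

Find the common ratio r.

Consecutive ratio: -4/2 = -2, and 8/(-4) = -2, so r = -2.
Then A·(-2)^1 = 2 gives A = -1, and g(m) = -1·(-2)^m.

-2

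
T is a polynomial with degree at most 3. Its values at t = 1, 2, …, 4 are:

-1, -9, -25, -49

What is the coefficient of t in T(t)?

4

First differences: -8, -16, -24. Second differences: -8, -8.
Level-2 differences are constant, so T has degree 2.
Fitting a degree-2 polynomial gives T(t) = -4t² + 4t - 1.
The coefficient of t is 4.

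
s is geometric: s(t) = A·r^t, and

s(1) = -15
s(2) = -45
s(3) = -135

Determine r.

Consecutive ratio: -45/(-15) = 3, and -135/(-45) = 3, so r = 3.
Then A·3^1 = -15 gives A = -5, and s(t) = -5·3^t.

3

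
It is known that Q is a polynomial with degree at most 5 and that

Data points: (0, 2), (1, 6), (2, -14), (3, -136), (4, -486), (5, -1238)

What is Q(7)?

First differences: 4, -20, -122, -350, -752. Second differences: -24, -102, -228, -402. Third differences: -78, -126, -174. Fourth differences: -48, -48.
Level-4 differences are constant, so Q has degree 4.
Fitting a degree-4 polynomial gives Q(n) = -2n^4 - n³ + 5n² + 2n + 2.
Then Q(7) = -4884.

-4884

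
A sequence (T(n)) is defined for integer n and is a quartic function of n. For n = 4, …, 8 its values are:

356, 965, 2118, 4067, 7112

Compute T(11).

Write T(n) = an^4 + bn³ + cn² + dn + e; the 5 given values yield a linear system in the 5 coefficients.
Solving, T(n) = 2n^4 - 2n³ - 7n.
Then T(11) = 26543.

26543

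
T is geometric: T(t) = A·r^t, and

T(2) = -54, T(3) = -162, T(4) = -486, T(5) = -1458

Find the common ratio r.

Consecutive ratio: -162/(-54) = 3, and -486/(-162) = 3, so r = 3.
Then A·3^2 = -54 gives A = -6, and T(t) = -6·3^t.

3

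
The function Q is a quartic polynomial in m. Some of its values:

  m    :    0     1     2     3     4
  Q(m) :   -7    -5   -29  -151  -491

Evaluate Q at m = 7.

Write Q(m) = am^4 + bm³ + cm² + dm + e; the 5 given values yield a linear system in the 5 coefficients.
Solving, Q(m) = -2m^4 + m² + 3m - 7.
Then Q(7) = -4739.

-4739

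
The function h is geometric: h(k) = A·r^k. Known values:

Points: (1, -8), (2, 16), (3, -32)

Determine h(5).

Consecutive ratio: 16/(-8) = -2, and -32/16 = -2, so r = -2.
Then A·(-2)^1 = -8 gives A = 4, and h(k) = 4·(-2)^k.
h(5) = 4·(-2)^5 = -128.

-128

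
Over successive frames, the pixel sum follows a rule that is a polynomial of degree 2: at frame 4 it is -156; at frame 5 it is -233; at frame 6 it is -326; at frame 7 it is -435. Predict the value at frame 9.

-701

Write the value at m as h(m).
First differences: -77, -93, -109. Second differences: -16, -16.
Level-2 differences are constant, so h has degree 2.
Fitting a degree-2 polynomial gives h(m) = -8m² - 5m - 8.
Then h(9) = -701.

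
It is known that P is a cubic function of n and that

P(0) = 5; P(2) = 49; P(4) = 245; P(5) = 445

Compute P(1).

Write P(n) = an³ + bn² + cn + d; the 4 given values yield a linear system in the 4 coefficients.
Solving, P(n) = 3n³ + n² + 8n + 5.
Then P(1) = 17.

17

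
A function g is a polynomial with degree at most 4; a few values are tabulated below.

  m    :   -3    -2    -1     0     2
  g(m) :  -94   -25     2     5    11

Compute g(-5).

Write g(m) = am^4 + bm³ + cm² + dm + e; the 5 given values yield a linear system in the 5 coefficients.
Solving, the leading coefficient vanishes, and g(m) = 3m³ - 3m² - 3m + 5.
Then g(-5) = -430.

-430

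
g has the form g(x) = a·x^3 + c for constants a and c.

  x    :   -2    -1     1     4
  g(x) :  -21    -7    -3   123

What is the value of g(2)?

From g(-2) = -21 and g(-1) = -7: -8a + c = -21 and -1a + c = -7.
Subtracting: 7a = 14, so a = 2; then c = -21 − 2·(-8) = -5.
So g(x) = 2x³ − 5, and g(2) = 11.

11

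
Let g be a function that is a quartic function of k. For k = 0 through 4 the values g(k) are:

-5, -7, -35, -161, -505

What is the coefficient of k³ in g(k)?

0

Write g(k) = ak^4 + bk³ + ck² + dk + e; the 5 given values yield a linear system in the 5 coefficients.
Solving, g(k) = -2k^4 + k² - k - 5.
The coefficient of k³ is 0.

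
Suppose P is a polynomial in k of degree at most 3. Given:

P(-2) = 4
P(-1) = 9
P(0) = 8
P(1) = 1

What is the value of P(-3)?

First differences: 5, -1, -7. Second differences: -6, -6.
Level-2 differences are constant, so P has degree 2.
Fitting a degree-2 polynomial gives P(k) = -3k² - 4k + 8.
Then P(-3) = -7.

-7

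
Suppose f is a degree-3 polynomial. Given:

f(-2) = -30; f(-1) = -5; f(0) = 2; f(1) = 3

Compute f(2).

10

Write f(m) = am³ + bm² + cm + d; the 4 given values yield a linear system in the 4 coefficients.
Solving, f(m) = 2m³ - 3m² + 2m + 2.
Then f(2) = 10.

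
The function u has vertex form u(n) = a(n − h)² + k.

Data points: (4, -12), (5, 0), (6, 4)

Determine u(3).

-32

First differences 12, 4; second difference -8 = 2a, so a = -4.
Expanding, the n-coefficient is −2ah = 8h; matching it to the data gives h = 6, and then k = 4.
So u(n) = -4(n − 6)² + 4.
u(3) = -4·(-3)² + 4 = -32.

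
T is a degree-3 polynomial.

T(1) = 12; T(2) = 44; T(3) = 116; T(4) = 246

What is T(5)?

Write T(m) = am³ + bm² + cm + d; the 4 given values yield a linear system in the 4 coefficients.
Solving, T(m) = 3m³ + 2m² + 5m + 2.
Then T(5) = 452.

452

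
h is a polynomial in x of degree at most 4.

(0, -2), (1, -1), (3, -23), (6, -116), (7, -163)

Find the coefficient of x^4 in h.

0

Write h(x) = ax^4 + bx³ + cx² + dx + e; the 5 given values yield a linear system in the 5 coefficients.
Solving, the top 2 coefficients vanish, and h(x) = -4x² + 5x - 2.
The coefficient of x^4 is 0.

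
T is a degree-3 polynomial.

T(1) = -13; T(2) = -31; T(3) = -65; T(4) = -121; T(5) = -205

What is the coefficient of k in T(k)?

-5

First differences: -18, -34, -56, -84. Second differences: -16, -22, -28. Third differences: -6, -6.
Level-3 differences are constant, so T has degree 3.
Fitting a degree-3 polynomial gives T(k) = -k³ - 2k² - 5k - 5.
The coefficient of k is -5.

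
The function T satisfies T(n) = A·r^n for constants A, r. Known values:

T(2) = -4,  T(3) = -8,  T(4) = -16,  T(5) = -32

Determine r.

2

Consecutive ratio: -8/(-4) = 2, and -16/(-8) = 2, so r = 2.
Then A·2^2 = -4 gives A = -1, and T(n) = -1·2^n.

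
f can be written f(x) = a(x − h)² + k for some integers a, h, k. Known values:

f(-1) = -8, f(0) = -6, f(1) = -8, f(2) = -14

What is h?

First differences 2, -2, -6; second difference -4 = 2a, so a = -2.
Expanding, the x-coefficient is −2ah = 4h; matching it to the data gives h = 0, and then k = -6.
So f(x) = -2(x + 0)² − 6.
Hence h = 0.

0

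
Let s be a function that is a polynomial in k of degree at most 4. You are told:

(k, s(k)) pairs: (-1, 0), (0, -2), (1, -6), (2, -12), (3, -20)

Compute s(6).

First differences: -2, -4, -6, -8. Second differences: -2, -2, -2.
Level-2 differences are constant, so s has degree 2.
Fitting a degree-2 polynomial gives s(k) = -k² - 3k - 2.
Then s(6) = -56.

-56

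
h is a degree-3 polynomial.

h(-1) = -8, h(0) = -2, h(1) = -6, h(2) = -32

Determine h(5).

Write h(t) = at³ + bt² + ct + d; the 4 given values yield a linear system in the 4 coefficients.
Solving, h(t) = -2t³ - 5t² + 3t - 2.
Then h(5) = -362.

-362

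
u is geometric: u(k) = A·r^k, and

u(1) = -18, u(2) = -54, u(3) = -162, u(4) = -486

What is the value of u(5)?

-1458

Consecutive ratio: -54/(-18) = 3, and -162/(-54) = 3, so r = 3.
Then A·3^1 = -18 gives A = -6, and u(k) = -6·3^k.
u(5) = -6·3^5 = -1458.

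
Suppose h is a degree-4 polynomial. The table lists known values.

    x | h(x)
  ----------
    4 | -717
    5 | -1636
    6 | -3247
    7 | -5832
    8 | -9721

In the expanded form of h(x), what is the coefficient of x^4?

-2

Write h(x) = ax^4 + bx³ + cx² + dx + e; the 5 given values yield a linear system in the 5 coefficients.
Solving, h(x) = -2x^4 - 3x³ + x² - 7x - 1.
The coefficient of x^4 is -2.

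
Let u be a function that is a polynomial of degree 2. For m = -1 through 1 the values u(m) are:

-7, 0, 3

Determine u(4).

-12

Write u(m) = am² + bm + c; the 3 given values yield a linear system in the 3 coefficients.
Solving, u(m) = -2m² + 5m.
Then u(4) = -12.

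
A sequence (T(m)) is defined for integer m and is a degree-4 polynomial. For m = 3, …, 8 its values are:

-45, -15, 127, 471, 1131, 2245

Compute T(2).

First differences: 30, 142, 344, 660, 1114. Second differences: 112, 202, 316, 454. Third differences: 90, 114, 138. Fourth differences: 24, 24.
Level-4 differences are constant, so T has degree 4.
Fitting a degree-4 polynomial gives T(m) = m^4 - 3m³ - 5m² + m - 3.
Then T(2) = -29.

-29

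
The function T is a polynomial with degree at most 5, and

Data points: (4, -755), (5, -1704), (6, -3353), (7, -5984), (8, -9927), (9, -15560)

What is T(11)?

-33648

Write T(m) = am^5 + bm^4 + cm³ + dm² + em + p; the 6 given values yield a linear system in the 6 coefficients.
Solving, the leading coefficient vanishes, and T(m) = -2m^4 - 3m³ - 3m² - m + 1.
Then T(11) = -33648.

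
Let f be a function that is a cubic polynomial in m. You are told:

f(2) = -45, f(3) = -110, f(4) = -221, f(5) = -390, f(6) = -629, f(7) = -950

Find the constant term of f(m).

-5

Write f(m) = am³ + bm² + cm + d; the 6 given values yield a linear system in the 4 coefficients.
Solving, f(m) = -2m³ - 5m² - 2m - 5.
The constant term is f(0) = -5.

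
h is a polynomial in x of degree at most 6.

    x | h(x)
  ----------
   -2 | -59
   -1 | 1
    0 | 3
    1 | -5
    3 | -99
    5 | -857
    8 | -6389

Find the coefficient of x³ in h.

4

Write h(x) = ax^6 + bx^5 + cx^4 + dx³ + ex² + px + q; the 7 given values yield a linear system in the 7 coefficients.
Solving, the top 2 coefficients vanish, and h(x) = -2x^4 + 4x³ - 3x² - 7x + 3.
The coefficient of x³ is 4.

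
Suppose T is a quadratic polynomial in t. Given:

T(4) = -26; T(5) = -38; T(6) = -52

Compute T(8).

Write T(t) = at² + bt + c; the 3 given values yield a linear system in the 3 coefficients.
Solving, T(t) = -t² - 3t + 2.
Then T(8) = -86.

-86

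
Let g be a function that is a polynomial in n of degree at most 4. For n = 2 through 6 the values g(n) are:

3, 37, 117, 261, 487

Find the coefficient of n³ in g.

Write g(n) = an^4 + bn³ + cn² + dn + e; the 5 given values yield a linear system in the 5 coefficients.
Solving, the leading coefficient vanishes, and g(n) = 3n³ - 4n² - 3n + 1.
The coefficient of n³ is 3.

3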